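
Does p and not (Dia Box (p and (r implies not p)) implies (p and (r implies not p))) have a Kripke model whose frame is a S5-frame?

1. p and not (Dia Box (p and (r implies not p)) implies (p and (r implies not p))), w0
2. p, w0
3. not (Dia Box (p and (r implies not p)) implies (p and (r implies not p))), w0
4. Dia Box (p and (r implies not p)), w0
5. not (p and (r implies not p)), w0
6. not (r implies not p), w0
7. r, w0
8. Box (p and (r implies not p)), w1
9. p and (r implies not p), w0
10. r implies not p, w0
11. p and (r implies not p), w1
12. p, w1
13. r implies not p, w1
14. not p, w0
Accessibility: w0Rw0, w0Rw1, w1Rw0, w1Rw1
Branch closes: p and not p both at w0.
Every branch closes; the branch above is one of them.

Unsatisfiable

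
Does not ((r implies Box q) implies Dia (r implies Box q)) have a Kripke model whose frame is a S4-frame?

1. not ((r implies Box q) implies Dia (r implies Box q)), w0
2. r implies Box q, w0
3. not Dia (r implies Box q), w0
4. not (r implies Box q), w0
5. r, w0
6. not Box q, w0
7. Box q, w0
8. q, w0
9. not q, w1
10. not (r implies Box q), w1
11. r, w1
12. not Box q, w1
13. q, w1
Accessibility: w0Rw0, w0Rw1, w1Rw1
Branch closes: q and not q both at w1.
Every branch closes; the branch above is one of them.

Unsatisfiable (every branch closes)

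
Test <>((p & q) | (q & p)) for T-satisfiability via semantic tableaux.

Satisfiable

1. <>((p & q) | (q & p)), 0
2. (p & q) | (q & p), 1
3. q & p, 1
4. q, 1
5. p, 1
Accessibility: 0R0, 0R1, 1R1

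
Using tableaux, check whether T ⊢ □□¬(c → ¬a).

Tableau for the negation ¬□□¬(c → ¬a):
1. ¬□□¬(c → ¬a), 0
2. ¬□¬(c → ¬a), 1
3. c → ¬a, 2
4. ¬a, 2
Accessibility: 0R0, 0R1, 1R1, 1R2, 2R2
The negation has an open branch (countermodel exists).

No, not valid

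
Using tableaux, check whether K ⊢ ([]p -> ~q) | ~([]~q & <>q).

Tableau for the negation ~(([]p -> ~q) | ~([]~q & <>q)):
1. ~(([]p -> ~q) | ~([]~q & <>q)), 0
2. ~([]p -> ~q), 0
3. []~q & <>q, 0
4. []p, 0
5. q, 0
6. []~q, 0
7. <>q, 0
8. q, 1
9. p, 1
10. ~q, 1
Accessibility: 0R1
Branch closes: q and ~q both at 1.
All branches of the negation close; one closing branch shown above.

Valid in K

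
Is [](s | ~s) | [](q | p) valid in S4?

Valid

Tableau for the negation ~([](s | ~s) | [](q | p)):
1. ~([](s | ~s) | [](q | p)), u
2. ~[](s | ~s), u
3. ~[](q | p), u
4. ~(s | ~s), v
5. ~s, v
6. s, v
Accessibility: uRu, uRv, vRv
Branch closes: s and ~s both at v.
All branches of the negation close; one closing branch shown above.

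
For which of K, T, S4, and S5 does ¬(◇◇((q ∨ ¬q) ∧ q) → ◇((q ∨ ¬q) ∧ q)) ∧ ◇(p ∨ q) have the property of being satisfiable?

K, T

S4-tableau for the formula:
1. ¬(◇◇((q ∨ ¬q) ∧ q) → ◇((q ∨ ¬q) ∧ q)) ∧ ◇(p ∨ q), w0
2. ¬(◇◇((q ∨ ¬q) ∧ q) → ◇((q ∨ ¬q) ∧ q)), w0
3. ◇(p ∨ q), w0
4. ◇◇((q ∨ ¬q) ∧ q), w0
5. ¬◇((q ∨ ¬q) ∧ q), w0
6. ¬((q ∨ ¬q) ∧ q), w0
7. ¬q, w0
8. p ∨ q, w1
9. ¬((q ∨ ¬q) ∧ q), w1
10. p, w1
11. ¬q, w1
12. ◇((q ∨ ¬q) ∧ q), w2
13. ¬((q ∨ ¬q) ∧ q), w2
14. ¬q, w2
15. (q ∨ ¬q) ∧ q, w3
16. q ∨ ¬q, w3
17. q, w3
18. ¬((q ∨ ¬q) ∧ q), w3
19. ¬(q ∨ ¬q), w3
20. ¬q, w3
Accessibility: w0Rw0, w0Rw1, w0Rw2, w0Rw3, w1Rw1, w2Rw2, w2Rw3, w3Rw3
Branch closes: q and ¬q both at w3.
Every branch closes (one shown): unsatisfiable in S4, hence also in S5 (every S5-frame is an S4-frame).
T-tableau for the formula:
1. ¬(◇◇((q ∨ ¬q) ∧ q) → ◇((q ∨ ¬q) ∧ q)) ∧ ◇(p ∨ q), w0
2. ¬(◇◇((q ∨ ¬q) ∧ q) → ◇((q ∨ ¬q) ∧ q)), w0
3. ◇(p ∨ q), w0
4. ◇◇((q ∨ ¬q) ∧ q), w0
5. ¬◇((q ∨ ¬q) ∧ q), w0
6. ¬((q ∨ ¬q) ∧ q), w0
7. ¬q, w0
8. p ∨ q, w1
9. ¬((q ∨ ¬q) ∧ q), w1
10. p, w1
11. ¬q, w1
12. ◇((q ∨ ¬q) ∧ q), w2
13. ¬((q ∨ ¬q) ∧ q), w2
14. ¬q, w2
15. (q ∨ ¬q) ∧ q, w3
16. q ∨ ¬q, w3
17. q, w3
Accessibility: w0Rw0, w0Rw1, w0Rw2, w1Rw1, w2Rw2, w2Rw3, w3Rw3
Complete open branch: satisfiable in T, hence also in K (this T-model is also a K-model).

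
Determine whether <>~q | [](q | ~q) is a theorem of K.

Tableau for the negation ~(<>~q | [](q | ~q)):
1. ~(<>~q | [](q | ~q)), 0
2. ~<>~q, 0
3. ~[](q | ~q), 0
4. ~(q | ~q), 1
5. ~q, 1
6. q, 1
Accessibility: 0R1
Branch closes: q and ~q both at 1.
Every branch of the negation's tableau closes; the branch above is one of them.

Valid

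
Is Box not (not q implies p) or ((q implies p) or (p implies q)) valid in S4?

Yes, valid

Tableau for the negation not (Box not (not q implies p) or ((q implies p) or (p implies q))):
1. not (Box not (not q implies p) or ((q implies p) or (p implies q))), u
2. not Box not (not q implies p), u
3. not ((q implies p) or (p implies q)), u
4. not (q implies p), u
5. not (p implies q), u
6. q, u
7. not p, u
8. p, u
9. not q, u
Accessibility: uRu
Branch closes: p and not p both at u.
All branches of the negation close; one closing branch shown above.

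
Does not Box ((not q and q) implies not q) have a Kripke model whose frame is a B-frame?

1. not Box ((not q and q) implies not q), w0
2. not ((not q and q) implies not q), w1
3. not q and q, w1
4. q, w1
5. not q, w1
Accessibility: w0Rw0, w0Rw1, w1Rw0, w1Rw1
Branch closes: q and not q both at w1.
Every branch closes; the branch above is one of them.

No, unsatisfiable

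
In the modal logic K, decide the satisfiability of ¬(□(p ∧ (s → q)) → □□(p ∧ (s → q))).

Satisfiable

1. ¬(□(p ∧ (s → q)) → □□(p ∧ (s → q))), 0
2. □(p ∧ (s → q)), 0
3. ¬□□(p ∧ (s → q)), 0
4. ¬□(p ∧ (s → q)), 1
5. p ∧ (s → q), 1
6. p, 1
7. s → q, 1
8. q, 1
9. ¬(p ∧ (s → q)), 2
10. ¬(s → q), 2
11. s, 2
12. ¬q, 2
Accessibility: 0R1, 1R2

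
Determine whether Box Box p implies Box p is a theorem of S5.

Yes, valid

Tableau for the negation not (Box Box p implies Box p):
1. not (Box Box p implies Box p), u
2. Box Box p, u   [neg-implies-rule on 1]
3. not Box p, u   [neg-implies-rule on 1]
4. Box p, u   [Box-rule on 2 via uRu]
5. p, u   [Box-rule on 4 via uRu]
6. not p, v   [neg-Box-rule on 3: fresh world v, uRv]
7. Box p, v   [Box-rule on 2 via uRv]
8. p, v   [Box-rule on 4 via uRv]
Accessibility: uRu, uRv, vRu, vRv
Branch closes: p and not p both at v.
Every branch of the negation's tableau closes; the branch above is one of them.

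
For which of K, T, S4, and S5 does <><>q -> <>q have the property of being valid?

S4, S5

T-tableau for the negation ~(<><>q -> <>q):
1. ~(<><>q -> <>q), u
2. <><>q, u   [~->-rule on 1]
3. ~<>q, u   [~->-rule on 1]
4. ~q, u   [~<>-rule on 3 via uRu]
5. <>q, v   [<>-rule on 2: fresh world v, uRv]
6. ~q, v   [~<>-rule on 3 via uRv]
7. q, w   [<>-rule on 5: fresh world w, vRw]
Accessibility: uRu, uRv, vRv, vRw, wRw
Complete open branch: countermodel on a T-frame, so not valid in T, nor in K (the same frame is also a K-frame).
S4-tableau for the negation ~(<><>q -> <>q):
1. ~(<><>q -> <>q), u
2. <><>q, u   [~->-rule on 1]
3. ~<>q, u   [~->-rule on 1]
4. ~q, u   [~<>-rule on 3 via uRu]
5. <>q, v   [<>-rule on 2: fresh world v, uRv]
6. ~q, v   [~<>-rule on 3 via uRv]
7. q, w   [<>-rule on 5: fresh world w, vRw]
8. ~q, w   [~<>-rule on 3 via uRw]
Accessibility: uRu, uRv, uRw, vRv, vRw, wRw
Branch closes: q and ~q both at w.
Every branch closes (one shown): valid in S4, hence also in S5 (every theorem of S4 is a theorem of S5).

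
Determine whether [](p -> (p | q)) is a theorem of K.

Valid

Tableau for the negation ~[](p -> (p | q)):
1. ~[](p -> (p | q)), u
2. ~(p -> (p | q)), v   [~[]-rule on 1: fresh world v, uRv]
3. p, v   [~->-rule on 2]
4. ~(p | q), v   [~->-rule on 2]
5. ~p, v   [~|-rule on 4]
6. ~q, v   [~|-rule on 4]
Accessibility: uRv
Branch closes: p and ~p both at v.
All branches of the negation close; one closing branch shown above.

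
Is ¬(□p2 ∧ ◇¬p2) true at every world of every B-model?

Tableau for the negation □p2 ∧ ◇¬p2:
1. □p2 ∧ ◇¬p2, w0
2. □p2, w0   [∧-rule on 1]
3. ◇¬p2, w0   [∧-rule on 1]
4. p2, w0   [□-rule on 2 via w0Rw0]
5. ¬p2, w1   [◇-rule on 3: fresh world w1, w0Rw1]
6. p2, w1   [□-rule on 2 via w0Rw1]
Accessibility: w0Rw0, w0Rw1, w1Rw0, w1Rw1
Branch closes: p2 and ¬p2 both at w1.
Every branch of the negation's tableau closes; the branch above is one of them.

Yes, valid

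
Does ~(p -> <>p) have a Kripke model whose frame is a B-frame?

1. ~(p -> <>p), 0
2. p, 0   [~->-rule on 1]
3. ~<>p, 0   [~->-rule on 1]
4. ~p, 0   [~<>-rule on 3 via 0R0]
Accessibility: 0R0
Branch closes: p and ~p both at 0.
Every branch closes; the branch above is one of them.

Unsatisfiable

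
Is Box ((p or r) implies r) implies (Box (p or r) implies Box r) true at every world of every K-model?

Valid

Tableau for the negation not (Box ((p or r) implies r) implies (Box (p or r) implies Box r)):
1. not (Box ((p or r) implies r) implies (Box (p or r) implies Box r)), u
2. Box ((p or r) implies r), u
3. not (Box (p or r) implies Box r), u
4. Box (p or r), u
5. not Box r, u
6. not r, v
7. (p or r) implies r, v
8. p or r, v
9. not (p or r), v
10. not p, v
11. r, v
Accessibility: uRv
Branch closes: r and not r both at v.
All branches of the negation close; one closing branch shown above.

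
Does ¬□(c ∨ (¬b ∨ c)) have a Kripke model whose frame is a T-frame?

1. ¬□(c ∨ (¬b ∨ c)), u
2. ¬(c ∨ (¬b ∨ c)), v   [¬□-rule on 1: fresh world v, uRv]
3. ¬c, v   [¬∨-rule on 2]
4. ¬(¬b ∨ c), v   [¬∨-rule on 2]
5. b, v   [¬∨-rule on 4]
Accessibility: uRu, uRv, vRv

Yes, satisfiable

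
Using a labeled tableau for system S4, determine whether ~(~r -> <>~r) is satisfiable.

1. ~(~r -> <>~r), u
2. ~r, u   [~->-rule on 1]
3. ~<>~r, u   [~->-rule on 1]
4. r, u   [~<>-rule on 3 via uRu]
Accessibility: uRu
Branch closes: r and ~r both at u.
(One branch shown.) All branches close.

Unsatisfiable (every branch closes)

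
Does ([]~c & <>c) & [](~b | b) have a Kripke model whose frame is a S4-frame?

1. ([]~c & <>c) & [](~b | b), w0
2. []~c & <>c, w0
3. [](~b | b), w0
4. []~c, w0
5. <>c, w0
6. ~b | b, w0
7. ~c, w0
8. b, w0
9. c, w1
10. ~b | b, w1
11. ~c, w1
Accessibility: w0Rw0, w0Rw1, w1Rw1
Branch closes: c and ~c both at w1.
Every branch closes; the branch above is one of them.

Unsatisfiable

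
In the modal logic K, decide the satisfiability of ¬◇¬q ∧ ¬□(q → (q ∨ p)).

No, unsatisfiable

1. ¬◇¬q ∧ ¬□(q → (q ∨ p)), 0
2. ¬◇¬q, 0   [∧-rule on 1]
3. ¬□(q → (q ∨ p)), 0   [∧-rule on 1]
4. ¬(q → (q ∨ p)), 1   [¬□-rule on 3: fresh world 1, 0R1]
5. q, 1   [¬→-rule on 4]
6. ¬(q ∨ p), 1   [¬→-rule on 4]
7. ¬q, 1   [¬∨-rule on 6]
8. ¬p, 1   [¬∨-rule on 6]
Accessibility: 0R1
Branch closes: q and ¬q both at 1.
All branches of the tableau close; one closing branch shown above.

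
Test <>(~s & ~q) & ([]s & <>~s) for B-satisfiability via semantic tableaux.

1. <>(~s & ~q) & ([]s & <>~s), u
2. <>(~s & ~q), u
3. []s & <>~s, u
4. []s, u
5. <>~s, u
6. s, u
7. ~s & ~q, v
8. ~s, v
9. ~q, v
10. s, v
Accessibility: uRu, uRv, vRu, vRv
Branch closes: s and ~s both at v.
All branches of the tableau close; one closing branch shown above.

Unsatisfiable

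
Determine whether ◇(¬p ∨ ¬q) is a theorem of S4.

Tableau for the negation ¬◇(¬p ∨ ¬q):
1. ¬◇(¬p ∨ ¬q), w0
2. ¬(¬p ∨ ¬q), w0
3. p, w0
4. q, w0
Accessibility: w0Rw0
The negation has an open branch (countermodel exists).

No, not valid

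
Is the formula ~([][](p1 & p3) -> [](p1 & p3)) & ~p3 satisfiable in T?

Unsatisfiable

1. ~([][](p1 & p3) -> [](p1 & p3)) & ~p3, w0
2. ~([][](p1 & p3) -> [](p1 & p3)), w0
3. ~p3, w0
4. [][](p1 & p3), w0
5. ~[](p1 & p3), w0
6. [](p1 & p3), w0
7. p1 & p3, w0
8. p1, w0
9. p3, w0
Accessibility: w0Rw0
Branch closes: p3 and ~p3 both at w0.
(One branch shown.) All branches close.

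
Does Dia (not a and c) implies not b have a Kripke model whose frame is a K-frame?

Satisfiable (open branch found)

1. Dia (not a and c) implies not b, u
2. not b, u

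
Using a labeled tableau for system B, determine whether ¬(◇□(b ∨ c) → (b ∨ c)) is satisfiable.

1. ¬(◇□(b ∨ c) → (b ∨ c)), u
2. ◇□(b ∨ c), u
3. ¬(b ∨ c), u
4. ¬b, u
5. ¬c, u
6. □(b ∨ c), v
7. b ∨ c, u
8. b ∨ c, v
9. c, u
Accessibility: uRu, uRv, vRu, vRv
Branch closes: c and ¬c both at u.
Every branch closes; the branch above is one of them.

Unsatisfiable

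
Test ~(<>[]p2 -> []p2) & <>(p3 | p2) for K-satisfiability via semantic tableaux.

1. ~(<>[]p2 -> []p2) & <>(p3 | p2), w0
2. ~(<>[]p2 -> []p2), w0   [&-rule on 1]
3. <>(p3 | p2), w0   [&-rule on 1]
4. <>[]p2, w0   [~->-rule on 2]
5. ~[]p2, w0   [~->-rule on 2]
6. p3 | p2, w1   [<>-rule on 3: fresh world w1, w0Rw1]
7. p2, w1   [|-rule on 6 (branches; this branch)]
8. []p2, w2   [<>-rule on 4: fresh world w2, w0Rw2]
9. ~p2, w3   [~[]-rule on 5: fresh world w3, w0Rw3]
Accessibility: w0Rw1, w0Rw2, w0Rw3

Yes, satisfiable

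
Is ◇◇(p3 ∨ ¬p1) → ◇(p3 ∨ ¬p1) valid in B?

No, not valid

Tableau for the negation ¬(◇◇(p3 ∨ ¬p1) → ◇(p3 ∨ ¬p1)):
1. ¬(◇◇(p3 ∨ ¬p1) → ◇(p3 ∨ ¬p1)), w0
2. ◇◇(p3 ∨ ¬p1), w0
3. ¬◇(p3 ∨ ¬p1), w0
4. ¬(p3 ∨ ¬p1), w0
5. ¬p3, w0
6. p1, w0
7. ◇(p3 ∨ ¬p1), w1
8. ¬(p3 ∨ ¬p1), w1
9. ¬p3, w1
10. p1, w1
11. p3 ∨ ¬p1, w2
12. ¬p1, w2
Accessibility: w0Rw0, w0Rw1, w1Rw0, w1Rw1, w1Rw2, w2Rw1, w2Rw2
The negation has an open branch (countermodel exists).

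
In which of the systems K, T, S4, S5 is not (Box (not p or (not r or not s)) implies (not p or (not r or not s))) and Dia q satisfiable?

K-tableau for the formula:
1. not (Box (not p or (not r or not s)) implies (not p or (not r or not s))) and Dia q, 0
2. not (Box (not p or (not r or not s)) implies (not p or (not r or not s))), 0
3. Dia q, 0
4. Box (not p or (not r or not s)), 0
5. not (not p or (not r or not s)), 0
6. p, 0
7. not (not r or not s), 0
8. r, 0
9. s, 0
10. q, 1
11. not p or (not r or not s), 1
12. not r or not s, 1
13. not s, 1
Accessibility: 0R1
Complete open branch: satisfiable in K.
T-tableau for the formula:
1. not (Box (not p or (not r or not s)) implies (not p or (not r or not s))) and Dia q, 0
2. not (Box (not p or (not r or not s)) implies (not p or (not r or not s))), 0
3. Dia q, 0
4. Box (not p or (not r or not s)), 0
5. not (not p or (not r or not s)), 0
6. p, 0
7. not (not r or not s), 0
8. r, 0
9. s, 0
10. not p or (not r or not s), 0
11. not r or not s, 0
12. not s, 0
Accessibility: 0R0
Branch closes: s and not s both at 0.
Every branch closes (one shown): unsatisfiable in T, hence also in S4, S5 (every S4/S5-frame is a T-frame).

K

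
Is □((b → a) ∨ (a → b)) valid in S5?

Tableau for the negation ¬□((b → a) ∨ (a → b)):
1. ¬□((b → a) ∨ (a → b)), w0
2. ¬((b → a) ∨ (a → b)), w1
3. ¬(b → a), w1
4. ¬(a → b), w1
5. b, w1
6. ¬a, w1
7. a, w1
8. ¬b, w1
Accessibility: w0Rw0, w0Rw1, w1Rw0, w1Rw1
Branch closes: a and ¬a both at w1.
Every branch of the negation's tableau closes; the branch above is one of them.

Valid in S5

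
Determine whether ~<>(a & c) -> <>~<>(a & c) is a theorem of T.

Tableau for the negation ~(~<>(a & c) -> <>~<>(a & c)):
1. ~(~<>(a & c) -> <>~<>(a & c)), u
2. ~<>(a & c), u
3. ~<>~<>(a & c), u
4. ~(a & c), u
5. <>(a & c), u
6. ~c, u
7. a & c, v
8. a, v
9. c, v
10. ~(a & c), v
11. <>(a & c), v
12. ~c, v
Accessibility: uRu, uRv, vRv
Branch closes: c and ~c both at v.
All branches of the negation close; one closing branch shown above.

Valid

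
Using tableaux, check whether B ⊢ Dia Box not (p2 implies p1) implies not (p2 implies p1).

Valid

Tableau for the negation not (Dia Box not (p2 implies p1) implies not (p2 implies p1)):
1. not (Dia Box not (p2 implies p1) implies not (p2 implies p1)), 0
2. Dia Box not (p2 implies p1), 0
3. p2 implies p1, 0
4. p1, 0
5. Box not (p2 implies p1), 1
6. not (p2 implies p1), 0
7. p2, 0
8. not p1, 0
Accessibility: 0R0, 0R1, 1R0, 1R1
Branch closes: p1 and not p1 both at 0.
Every branch of the negation's tableau closes; the branch above is one of them.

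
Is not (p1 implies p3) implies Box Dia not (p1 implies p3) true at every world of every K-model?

Tableau for the negation not (not (p1 implies p3) implies Box Dia not (p1 implies p3)):
1. not (not (p1 implies p3) implies Box Dia not (p1 implies p3)), w0
2. not (p1 implies p3), w0
3. not Box Dia not (p1 implies p3), w0
4. p1, w0
5. not p3, w0
6. not Dia not (p1 implies p3), w1
Accessibility: w0Rw1
The negation has an open branch (countermodel exists).

Invalid (countermodel exists)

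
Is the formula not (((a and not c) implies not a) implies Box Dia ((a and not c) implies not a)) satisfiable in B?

1. not (((a and not c) implies not a) implies Box Dia ((a and not c) implies not a)), u
2. (a and not c) implies not a, u   [neg-implies-rule on 1]
3. not Box Dia ((a and not c) implies not a), u   [neg-implies-rule on 1]
4. not (a and not c), u   [implies-rule on 2 (branches; this branch)]
5. c, u   [neg-and-rule on 4 (branches; this branch)]
6. not Dia ((a and not c) implies not a), v   [neg-Box-rule on 3: fresh world v, uRv]
7. not ((a and not c) implies not a), u   [neg-Dia-rule on 6 via vRu]
8. a and not c, u   [neg-implies-rule on 7]
9. a, u   [neg-implies-rule on 7]
10. not c, u   [and-rule on 8]
Accessibility: uRu, uRv, vRu, vRv
Branch closes: c and not c both at u.
Every branch closes; the branch above is one of them.

Unsatisfiable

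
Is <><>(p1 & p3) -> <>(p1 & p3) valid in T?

Not valid

Tableau for the negation ~(<><>(p1 & p3) -> <>(p1 & p3)):
1. ~(<><>(p1 & p3) -> <>(p1 & p3)), 0
2. <><>(p1 & p3), 0   [~->-rule on 1]
3. ~<>(p1 & p3), 0   [~->-rule on 1]
4. ~(p1 & p3), 0   [~<>-rule on 3 via 0R0]
5. ~p3, 0   [~&-rule on 4 (branches; this branch)]
6. <>(p1 & p3), 1   [<>-rule on 2: fresh world 1, 0R1]
7. ~(p1 & p3), 1   [~<>-rule on 3 via 0R1]
8. ~p3, 1   [~&-rule on 7 (branches; this branch)]
9. p1 & p3, 2   [<>-rule on 6: fresh world 2, 1R2]
10. p1, 2   [&-rule on 9]
11. p3, 2   [&-rule on 9]
Accessibility: 0R0, 0R1, 1R1, 1R2, 2R2
The negation has an open branch (countermodel exists).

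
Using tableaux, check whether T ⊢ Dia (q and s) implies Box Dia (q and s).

Tableau for the negation not (Dia (q and s) implies Box Dia (q and s)):
1. not (Dia (q and s) implies Box Dia (q and s)), 0
2. Dia (q and s), 0
3. not Box Dia (q and s), 0
4. q and s, 1
5. q, 1
6. s, 1
7. not Dia (q and s), 2
8. not (q and s), 2
9. not s, 2
Accessibility: 0R0, 0R1, 0R2, 1R1, 2R2
The negation has an open branch (countermodel exists).

Invalid (countermodel exists)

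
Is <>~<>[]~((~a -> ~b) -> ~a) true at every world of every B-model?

Invalid (countermodel exists)

Tableau for the negation ~<>~<>[]~((~a -> ~b) -> ~a):
1. ~<>~<>[]~((~a -> ~b) -> ~a), u
2. <>[]~((~a -> ~b) -> ~a), u
3. []~((~a -> ~b) -> ~a), v
4. <>[]~((~a -> ~b) -> ~a), v
5. ~((~a -> ~b) -> ~a), u
6. ~a -> ~b, u
7. a, u
8. ~((~a -> ~b) -> ~a), v
9. ~a -> ~b, v
10. a, v
11. ~b, u
12. ~b, v
13. []~((~a -> ~b) -> ~a), w
14. ~((~a -> ~b) -> ~a), w
15. ~a -> ~b, w
16. a, w
17. ~b, w
Accessibility: uRu, uRv, vRu, vRv, vRw, wRv, wRw
The negation has an open branch (countermodel exists).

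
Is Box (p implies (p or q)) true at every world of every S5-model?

Yes, valid

Tableau for the negation not Box (p implies (p or q)):
1. not Box (p implies (p or q)), 0
2. not (p implies (p or q)), 1   [neg-Box-rule on 1: fresh world 1, 0R1]
3. p, 1   [neg-implies-rule on 2]
4. not (p or q), 1   [neg-implies-rule on 2]
5. not p, 1   [neg-or-rule on 4]
6. not q, 1   [neg-or-rule on 4]
Accessibility: 0R0, 0R1, 1R0, 1R1
Branch closes: p and not p both at 1.
Every branch of the negation's tableau closes; the branch above is one of them.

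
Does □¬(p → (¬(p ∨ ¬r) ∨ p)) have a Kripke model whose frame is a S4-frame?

Unsatisfiable

1. □¬(p → (¬(p ∨ ¬r) ∨ p)), w0
2. ¬(p → (¬(p ∨ ¬r) ∨ p)), w0
3. p, w0
4. ¬(¬(p ∨ ¬r) ∨ p), w0
5. p ∨ ¬r, w0
6. ¬p, w0
Accessibility: w0Rw0
Branch closes: p and ¬p both at w0.
All branches of the tableau close; one closing branch shown above.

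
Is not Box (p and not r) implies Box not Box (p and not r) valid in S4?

Tableau for the negation not (not Box (p and not r) implies Box not Box (p and not r)):
1. not (not Box (p and not r) implies Box not Box (p and not r)), w0
2. not Box (p and not r), w0   [neg-implies-rule on 1]
3. not Box not Box (p and not r), w0   [neg-implies-rule on 1]
4. not (p and not r), w1   [neg-Box-rule on 2: fresh world w1, w0Rw1]
5. r, w1   [neg-and-rule on 4 (branches; this branch)]
6. Box (p and not r), w2   [neg-Box-rule on 3: fresh world w2, w0Rw2]
7. p and not r, w2   [Box-rule on 6 via w2Rw2]
8. p, w2   [and-rule on 7]
9. not r, w2   [and-rule on 7]
Accessibility: w0Rw0, w0Rw1, w0Rw2, w1Rw1, w2Rw2
The negation has an open branch (countermodel exists).

Not valid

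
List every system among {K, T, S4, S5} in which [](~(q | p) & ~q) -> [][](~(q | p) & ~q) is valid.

S4, S5

T-tableau for the negation ~([](~(q | p) & ~q) -> [][](~(q | p) & ~q)):
1. ~([](~(q | p) & ~q) -> [][](~(q | p) & ~q)), 0
2. [](~(q | p) & ~q), 0
3. ~[][](~(q | p) & ~q), 0
4. ~(q | p) & ~q, 0
5. ~(q | p), 0
6. ~q, 0
7. ~p, 0
8. ~[](~(q | p) & ~q), 1
9. ~(q | p) & ~q, 1
10. ~(q | p), 1
11. ~q, 1
12. ~p, 1
13. ~(~(q | p) & ~q), 2
14. q, 2
Accessibility: 0R0, 0R1, 1R1, 1R2, 2R2
Complete open branch: countermodel on a T-frame, so not valid in T, nor in K (the same frame is also a K-frame).
S4-tableau for the negation ~([](~(q | p) & ~q) -> [][](~(q | p) & ~q)):
1. ~([](~(q | p) & ~q) -> [][](~(q | p) & ~q)), 0
2. [](~(q | p) & ~q), 0
3. ~[][](~(q | p) & ~q), 0
4. ~(q | p) & ~q, 0
5. ~(q | p), 0
6. ~q, 0
7. ~p, 0
8. ~[](~(q | p) & ~q), 1
9. ~(q | p) & ~q, 1
10. ~(q | p), 1
11. ~q, 1
12. ~p, 1
13. ~(~(q | p) & ~q), 2
14. ~(q | p) & ~q, 2
15. ~(q | p), 2
16. ~q, 2
17. ~p, 2
18. q | p, 2
19. p, 2
Accessibility: 0R0, 0R1, 0R2, 1R1, 1R2, 2R2
Branch closes: p and ~p both at 2.
Every branch closes (one shown): valid in S4, hence also in S5 (every theorem of S4 is a theorem of S5).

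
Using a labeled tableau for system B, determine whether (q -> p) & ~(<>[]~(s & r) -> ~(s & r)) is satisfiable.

1. (q -> p) & ~(<>[]~(s & r) -> ~(s & r)), u
2. q -> p, u
3. ~(<>[]~(s & r) -> ~(s & r)), u
4. <>[]~(s & r), u
5. s & r, u
6. s, u
7. r, u
8. p, u
9. []~(s & r), v
10. ~(s & r), u
11. ~(s & r), v
12. ~r, u
Accessibility: uRu, uRv, vRu, vRv
Branch closes: r and ~r both at u.
All branches of the tableau close; one closing branch shown above.

Unsatisfiable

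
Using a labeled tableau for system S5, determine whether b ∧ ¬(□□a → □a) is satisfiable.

Unsatisfiable

1. b ∧ ¬(□□a → □a), w0
2. b, w0
3. ¬(□□a → □a), w0
4. □□a, w0
5. ¬□a, w0
6. □a, w0
7. a, w0
8. ¬a, w1
9. □a, w1
10. a, w1
Accessibility: w0Rw0, w0Rw1, w1Rw0, w1Rw1
Branch closes: a and ¬a both at w1.
(One branch shown.) All branches close.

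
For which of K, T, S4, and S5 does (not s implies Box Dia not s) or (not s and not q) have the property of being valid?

S5-tableau for the negation not ((not s implies Box Dia not s) or (not s and not q)):
1. not ((not s implies Box Dia not s) or (not s and not q)), w0
2. not (not s implies Box Dia not s), w0
3. not (not s and not q), w0
4. not s, w0
5. not Box Dia not s, w0
6. q, w0
7. not Dia not s, w1
8. s, w0
Accessibility: w0Rw0, w0Rw1, w1Rw0, w1Rw1
Branch closes: s and not s both at w0.
Every branch closes (one shown): valid in S5.
S4-tableau for the negation not ((not s implies Box Dia not s) or (not s and not q)):
1. not ((not s implies Box Dia not s) or (not s and not q)), w0
2. not (not s implies Box Dia not s), w0
3. not (not s and not q), w0
4. not s, w0
5. not Box Dia not s, w0
6. q, w0
7. not Dia not s, w1
8. s, w1
Accessibility: w0Rw0, w0Rw1, w1Rw1
Complete open branch: countermodel on an S4-frame, so not valid in S4, nor in K, T (the same frame is also a K-frame and a T-frame).

S5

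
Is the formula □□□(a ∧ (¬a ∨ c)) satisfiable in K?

1. □□□(a ∧ (¬a ∨ c)), w0

Yes, satisfiable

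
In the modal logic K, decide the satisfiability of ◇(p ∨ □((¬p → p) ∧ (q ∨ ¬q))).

1. ◇(p ∨ □((¬p → p) ∧ (q ∨ ¬q))), u
2. p ∨ □((¬p → p) ∧ (q ∨ ¬q)), v   [◇-rule on 1: fresh world v, uRv]
3. □((¬p → p) ∧ (q ∨ ¬q)), v   [∨-rule on 2 (branches; this branch)]
Accessibility: uRv

Yes, satisfiable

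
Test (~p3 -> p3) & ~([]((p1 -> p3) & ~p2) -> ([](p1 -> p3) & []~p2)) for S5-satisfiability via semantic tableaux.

No, unsatisfiable

1. (~p3 -> p3) & ~([]((p1 -> p3) & ~p2) -> ([](p1 -> p3) & []~p2)), w0
2. ~p3 -> p3, w0
3. ~([]((p1 -> p3) & ~p2) -> ([](p1 -> p3) & []~p2)), w0
4. []((p1 -> p3) & ~p2), w0
5. ~([](p1 -> p3) & []~p2), w0
6. (p1 -> p3) & ~p2, w0
7. p1 -> p3, w0
8. ~p2, w0
9. p3, w0
10. ~[](p1 -> p3), w0
11. ~(p1 -> p3), w1
12. p1, w1
13. ~p3, w1
14. (p1 -> p3) & ~p2, w1
15. p1 -> p3, w1
16. ~p2, w1
17. p3, w1
Accessibility: w0Rw0, w0Rw1, w1Rw0, w1Rw1
Branch closes: p3 and ~p3 both at w1.
Every branch closes; the branch above is one of them.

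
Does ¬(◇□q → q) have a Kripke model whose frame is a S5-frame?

Unsatisfiable (every branch closes)

1. ¬(◇□q → q), u
2. ◇□q, u
3. ¬q, u
4. □q, v
5. q, u
Accessibility: uRu, uRv, vRu, vRv
Branch closes: q and ¬q both at u.
All branches of the tableau close; one closing branch shown above.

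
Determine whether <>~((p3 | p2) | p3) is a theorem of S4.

No, not valid

Tableau for the negation ~<>~((p3 | p2) | p3):
1. ~<>~((p3 | p2) | p3), u
2. (p3 | p2) | p3, u   [~<>-rule on 1 via uRu]
3. p3, u   [|-rule on 2 (branches; this branch)]
Accessibility: uRu
The negation has an open branch (countermodel exists).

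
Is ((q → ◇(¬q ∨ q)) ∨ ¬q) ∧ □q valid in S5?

Not valid

Tableau for the negation ¬(((q → ◇(¬q ∨ q)) ∨ ¬q) ∧ □q):
1. ¬(((q → ◇(¬q ∨ q)) ∨ ¬q) ∧ □q), u
2. ¬□q, u
3. ¬q, v
Accessibility: uRu, uRv, vRu, vRv
The negation has an open branch (countermodel exists).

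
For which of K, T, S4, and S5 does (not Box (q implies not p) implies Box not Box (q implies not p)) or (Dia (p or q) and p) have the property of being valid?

S5

S5-tableau for the negation not ((not Box (q implies not p) implies Box not Box (q implies not p)) or (Dia (p or q) and p)):
1. not ((not Box (q implies not p) implies Box not Box (q implies not p)) or (Dia (p or q) and p)), 0
2. not (not Box (q implies not p) implies Box not Box (q implies not p)), 0   [neg-or-rule on 1]
3. not (Dia (p or q) and p), 0   [neg-or-rule on 1]
4. not Box (q implies not p), 0   [neg-implies-rule on 2]
5. not Box not Box (q implies not p), 0   [neg-implies-rule on 2]
6. not p, 0   [neg-and-rule on 3 (branches; this branch)]
7. not (q implies not p), 1   [neg-Box-rule on 4: fresh world 1, 0R1]
8. q, 1   [neg-implies-rule on 7]
9. p, 1   [neg-implies-rule on 7]
10. Box (q implies not p), 2   [neg-Box-rule on 5: fresh world 2, 0R2]
11. q implies not p, 0   [Box-rule on 10 via 2R0]
12. q implies not p, 1   [Box-rule on 10 via 2R1]
13. q implies not p, 2   [Box-rule on 10 via 2R2]
14. not p, 1   [implies-rule on 12 (branches; this branch)]
Accessibility: 0R0, 0R1, 0R2, 1R0, 1R1, 1R2, 2R0, 2R1, 2R2
Branch closes: p and not p both at 1.
Every branch closes (one shown): valid in S5.
S4-tableau for the negation not ((not Box (q implies not p) implies Box not Box (q implies not p)) or (Dia (p or q) and p)):
1. not ((not Box (q implies not p) implies Box not Box (q implies not p)) or (Dia (p or q) and p)), 0
2. not (not Box (q implies not p) implies Box not Box (q implies not p)), 0   [neg-or-rule on 1]
3. not (Dia (p or q) and p), 0   [neg-or-rule on 1]
4. not Box (q implies not p), 0   [neg-implies-rule on 2]
5. not Box not Box (q implies not p), 0   [neg-implies-rule on 2]
6. not p, 0   [neg-and-rule on 3 (branches; this branch)]
7. not (q implies not p), 1   [neg-Box-rule on 4: fresh world 1, 0R1]
8. q, 1   [neg-implies-rule on 7]
9. p, 1   [neg-implies-rule on 7]
10. Box (q implies not p), 2   [neg-Box-rule on 5: fresh world 2, 0R2]
11. q implies not p, 2   [Box-rule on 10 via 2R2]
12. not p, 2   [implies-rule on 11 (branches; this branch)]
Accessibility: 0R0, 0R1, 0R2, 1R1, 2R2
Complete open branch: countermodel on an S4-frame, so not valid in S4, nor in K, T (the same frame is also a K-frame and a T-frame).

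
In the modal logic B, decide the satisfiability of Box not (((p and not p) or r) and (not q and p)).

1. Box not (((p and not p) or r) and (not q and p)), u
2. not (((p and not p) or r) and (not q and p)), u
3. not (not q and p), u
4. not p, u
Accessibility: uRu

Satisfiable (open branch found)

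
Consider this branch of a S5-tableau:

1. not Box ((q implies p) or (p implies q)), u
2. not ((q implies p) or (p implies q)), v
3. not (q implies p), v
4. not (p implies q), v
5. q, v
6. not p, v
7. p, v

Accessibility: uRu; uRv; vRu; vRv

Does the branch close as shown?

Closed

Both p and not p appear at v.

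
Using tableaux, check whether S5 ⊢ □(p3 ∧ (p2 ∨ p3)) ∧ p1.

No, not valid

Tableau for the negation ¬(□(p3 ∧ (p2 ∨ p3)) ∧ p1):
1. ¬(□(p3 ∧ (p2 ∨ p3)) ∧ p1), u
2. ¬p1, u   [¬∧-rule on 1 (branches; this branch)]
Accessibility: uRu
The negation has an open branch (countermodel exists).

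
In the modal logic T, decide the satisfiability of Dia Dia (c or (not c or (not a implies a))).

Satisfiable (open branch found)

1. Dia Dia (c or (not c or (not a implies a))), u
2. Dia (c or (not c or (not a implies a))), v
3. c or (not c or (not a implies a)), w
4. not c or (not a implies a), w
5. not a implies a, w
6. a, w
Accessibility: uRu, uRv, vRv, vRw, wRw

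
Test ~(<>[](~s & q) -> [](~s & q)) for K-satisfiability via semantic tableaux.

1. ~(<>[](~s & q) -> [](~s & q)), u
2. <>[](~s & q), u
3. ~[](~s & q), u
4. [](~s & q), v
5. ~(~s & q), w
6. ~q, w
Accessibility: uRv, uRw

Yes, satisfiable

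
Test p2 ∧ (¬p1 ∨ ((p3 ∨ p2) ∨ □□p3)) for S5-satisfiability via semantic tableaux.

1. p2 ∧ (¬p1 ∨ ((p3 ∨ p2) ∨ □□p3)), u
2. p2, u
3. ¬p1 ∨ ((p3 ∨ p2) ∨ □□p3), u
4. (p3 ∨ p2) ∨ □□p3, u
5. □□p3, u
6. □p3, u
7. p3, u
Accessibility: uRu

Satisfiable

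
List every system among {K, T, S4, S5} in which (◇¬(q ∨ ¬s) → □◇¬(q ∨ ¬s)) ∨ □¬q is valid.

S5

S5-tableau for the negation ¬((◇¬(q ∨ ¬s) → □◇¬(q ∨ ¬s)) ∨ □¬q):
1. ¬((◇¬(q ∨ ¬s) → □◇¬(q ∨ ¬s)) ∨ □¬q), 0
2. ¬(◇¬(q ∨ ¬s) → □◇¬(q ∨ ¬s)), 0
3. ¬□¬q, 0
4. ◇¬(q ∨ ¬s), 0
5. ¬□◇¬(q ∨ ¬s), 0
6. q, 1
7. ¬(q ∨ ¬s), 2
8. ¬q, 2
9. s, 2
10. ¬◇¬(q ∨ ¬s), 3
11. q ∨ ¬s, 0
12. q ∨ ¬s, 1
13. q ∨ ¬s, 2
14. q ∨ ¬s, 3
15. ¬s, 0
16. ¬s, 1
17. ¬s, 2
Accessibility: 0R0, 0R1, 0R2, 0R3, 1R0, 1R1, 1R2, 1R3, 2R0, 2R1, 2R2, 2R3, 3R0, 3R1, 3R2, 3R3
Branch closes: s and ¬s both at 2.
Every branch closes (one shown): valid in S5.
S4-tableau for the negation ¬((◇¬(q ∨ ¬s) → □◇¬(q ∨ ¬s)) ∨ □¬q):
1. ¬((◇¬(q ∨ ¬s) → □◇¬(q ∨ ¬s)) ∨ □¬q), 0
2. ¬(◇¬(q ∨ ¬s) → □◇¬(q ∨ ¬s)), 0
3. ¬□¬q, 0
4. ◇¬(q ∨ ¬s), 0
5. ¬□◇¬(q ∨ ¬s), 0
6. q, 1
7. ¬(q ∨ ¬s), 2
8. ¬q, 2
9. s, 2
10. ¬◇¬(q ∨ ¬s), 3
11. q ∨ ¬s, 3
12. ¬s, 3
Accessibility: 0R0, 0R1, 0R2, 0R3, 1R1, 2R2, 3R3
Complete open branch: countermodel on an S4-frame, so not valid in S4, nor in K, T (the same frame is also a K-frame and a T-frame).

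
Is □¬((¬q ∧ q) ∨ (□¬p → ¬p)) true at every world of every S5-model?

Tableau for the negation ¬□¬((¬q ∧ q) ∨ (□¬p → ¬p)):
1. ¬□¬((¬q ∧ q) ∨ (□¬p → ¬p)), u
2. (¬q ∧ q) ∨ (□¬p → ¬p), v
3. □¬p → ¬p, v
4. ¬p, v
Accessibility: uRu, uRv, vRu, vRv
The negation has an open branch (countermodel exists).

Not valid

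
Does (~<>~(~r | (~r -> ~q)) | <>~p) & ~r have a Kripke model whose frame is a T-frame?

1. (~<>~(~r | (~r -> ~q)) | <>~p) & ~r, u
2. ~<>~(~r | (~r -> ~q)) | <>~p, u
3. ~r, u
4. <>~p, u
5. ~p, v
Accessibility: uRu, uRv, vRv

Yes, satisfiable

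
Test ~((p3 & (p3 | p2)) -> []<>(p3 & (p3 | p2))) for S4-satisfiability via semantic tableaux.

1. ~((p3 & (p3 | p2)) -> []<>(p3 & (p3 | p2))), w0
2. p3 & (p3 | p2), w0
3. ~[]<>(p3 & (p3 | p2)), w0
4. p3, w0
5. p3 | p2, w0
6. p2, w0
7. ~<>(p3 & (p3 | p2)), w1
8. ~(p3 & (p3 | p2)), w1
9. ~(p3 | p2), w1
10. ~p3, w1
11. ~p2, w1
Accessibility: w0Rw0, w0Rw1, w1Rw1

Satisfiable (open branch found)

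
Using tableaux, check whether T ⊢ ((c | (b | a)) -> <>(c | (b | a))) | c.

Tableau for the negation ~(((c | (b | a)) -> <>(c | (b | a))) | c):
1. ~(((c | (b | a)) -> <>(c | (b | a))) | c), w0
2. ~((c | (b | a)) -> <>(c | (b | a))), w0
3. ~c, w0
4. c | (b | a), w0
5. ~<>(c | (b | a)), w0
6. ~(c | (b | a)), w0
7. ~(b | a), w0
8. ~b, w0
9. ~a, w0
10. b | a, w0
11. a, w0
Accessibility: w0Rw0
Branch closes: a and ~a both at w0.
Every branch of the negation's tableau closes; the branch above is one of them.

Valid in T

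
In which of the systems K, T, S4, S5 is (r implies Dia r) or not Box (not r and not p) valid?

T, S4, S5

K-tableau for the negation not ((r implies Dia r) or not Box (not r and not p)):
1. not ((r implies Dia r) or not Box (not r and not p)), 0
2. not (r implies Dia r), 0
3. Box (not r and not p), 0
4. r, 0
5. not Dia r, 0
Complete open branch: countermodel on a K-frame, so not valid in K.
T-tableau for the negation not ((r implies Dia r) or not Box (not r and not p)):
1. not ((r implies Dia r) or not Box (not r and not p)), 0
2. not (r implies Dia r), 0
3. Box (not r and not p), 0
4. r, 0
5. not Dia r, 0
6. not r and not p, 0
7. not r, 0
8. not p, 0
Accessibility: 0R0
Branch closes: r and not r both at 0.
Every branch closes (one shown): valid in T, hence also in S4, S5 (every theorem of T is a theorem of S4 and S5).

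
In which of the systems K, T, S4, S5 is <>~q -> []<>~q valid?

S4-tableau for the negation ~(<>~q -> []<>~q):
1. ~(<>~q -> []<>~q), 0
2. <>~q, 0
3. ~[]<>~q, 0
4. ~q, 1
5. ~<>~q, 2
6. q, 2
Accessibility: 0R0, 0R1, 0R2, 1R1, 2R2
Complete open branch: countermodel on an S4-frame, so not valid in S4, nor in K, T (the same frame is also a K-frame and a T-frame).
S5-tableau for the negation ~(<>~q -> []<>~q):
1. ~(<>~q -> []<>~q), 0
2. <>~q, 0
3. ~[]<>~q, 0
4. ~q, 1
5. ~<>~q, 2
6. q, 0
7. q, 1
Accessibility: 0R0, 0R1, 0R2, 1R0, 1R1, 1R2, 2R0, 2R1, 2R2
Branch closes: q and ~q both at 1.
Every branch closes (one shown): valid in S5.

S5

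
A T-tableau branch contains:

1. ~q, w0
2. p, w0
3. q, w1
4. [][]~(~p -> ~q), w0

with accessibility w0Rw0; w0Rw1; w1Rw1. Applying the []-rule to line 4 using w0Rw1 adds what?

[]~(~p -> ~q), w1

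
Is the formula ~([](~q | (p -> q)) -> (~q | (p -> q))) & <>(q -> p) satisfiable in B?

1. ~([](~q | (p -> q)) -> (~q | (p -> q))) & <>(q -> p), u
2. ~([](~q | (p -> q)) -> (~q | (p -> q))), u   [&-rule on 1]
3. <>(q -> p), u   [&-rule on 1]
4. [](~q | (p -> q)), u   [~->-rule on 2]
5. ~(~q | (p -> q)), u   [~->-rule on 2]
6. q, u   [~|-rule on 5]
7. ~(p -> q), u   [~|-rule on 5]
8. p, u   [~->-rule on 7]
9. ~q, u   [~->-rule on 7]
Accessibility: uRu
Branch closes: q and ~q both at u.
Every branch closes; the branch above is one of them.

Unsatisfiable (every branch closes)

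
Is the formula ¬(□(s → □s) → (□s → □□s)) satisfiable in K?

No, unsatisfiable

1. ¬(□(s → □s) → (□s → □□s)), u
2. □(s → □s), u
3. ¬(□s → □□s), u
4. □s, u
5. ¬□□s, u
6. ¬□s, v
7. s → □s, v
8. s, v
9. □s, v
10. ¬s, w
11. s, w
Accessibility: uRv, vRw
Branch closes: s and ¬s both at w.
(One branch shown.) All branches close.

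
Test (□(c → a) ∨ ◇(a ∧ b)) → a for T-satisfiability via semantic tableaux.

Satisfiable

1. (□(c → a) ∨ ◇(a ∧ b)) → a, w0
2. a, w0
Accessibility: w0Rw0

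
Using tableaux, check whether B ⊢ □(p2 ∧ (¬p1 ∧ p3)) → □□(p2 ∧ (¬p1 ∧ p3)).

No, not valid

Tableau for the negation ¬(□(p2 ∧ (¬p1 ∧ p3)) → □□(p2 ∧ (¬p1 ∧ p3))):
1. ¬(□(p2 ∧ (¬p1 ∧ p3)) → □□(p2 ∧ (¬p1 ∧ p3))), 0
2. □(p2 ∧ (¬p1 ∧ p3)), 0
3. ¬□□(p2 ∧ (¬p1 ∧ p3)), 0
4. p2 ∧ (¬p1 ∧ p3), 0
5. p2, 0
6. ¬p1 ∧ p3, 0
7. ¬p1, 0
8. p3, 0
9. ¬□(p2 ∧ (¬p1 ∧ p3)), 1
10. p2 ∧ (¬p1 ∧ p3), 1
11. p2, 1
12. ¬p1 ∧ p3, 1
13. ¬p1, 1
14. p3, 1
15. ¬(p2 ∧ (¬p1 ∧ p3)), 2
16. ¬(¬p1 ∧ p3), 2
17. ¬p3, 2
Accessibility: 0R0, 0R1, 1R0, 1R1, 1R2, 2R1, 2R2
The negation has an open branch (countermodel exists).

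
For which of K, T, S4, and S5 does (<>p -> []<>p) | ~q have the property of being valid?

S4-tableau for the negation ~((<>p -> []<>p) | ~q):
1. ~((<>p -> []<>p) | ~q), w0
2. ~(<>p -> []<>p), w0
3. q, w0
4. <>p, w0
5. ~[]<>p, w0
6. p, w1
7. ~<>p, w2
8. ~p, w2
Accessibility: w0Rw0, w0Rw1, w0Rw2, w1Rw1, w2Rw2
Complete open branch: countermodel on an S4-frame, so not valid in S4, nor in K, T (the same frame is also a K-frame and a T-frame).
S5-tableau for the negation ~((<>p -> []<>p) | ~q):
1. ~((<>p -> []<>p) | ~q), w0
2. ~(<>p -> []<>p), w0
3. q, w0
4. <>p, w0
5. ~[]<>p, w0
6. p, w1
7. ~<>p, w2
8. ~p, w0
9. ~p, w1
Accessibility: w0Rw0, w0Rw1, w0Rw2, w1Rw0, w1Rw1, w1Rw2, w2Rw0, w2Rw1, w2Rw2
Branch closes: p and ~p both at w1.
Every branch closes (one shown): valid in S5.

S5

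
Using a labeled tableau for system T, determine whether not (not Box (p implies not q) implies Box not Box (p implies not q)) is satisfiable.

Yes, satisfiable

1. not (not Box (p implies not q) implies Box not Box (p implies not q)), u
2. not Box (p implies not q), u   [neg-implies-rule on 1]
3. not Box not Box (p implies not q), u   [neg-implies-rule on 1]
4. not (p implies not q), v   [neg-Box-rule on 2: fresh world v, uRv]
5. p, v   [neg-implies-rule on 4]
6. q, v   [neg-implies-rule on 4]
7. Box (p implies not q), w   [neg-Box-rule on 3: fresh world w, uRw]
8. p implies not q, w   [Box-rule on 7 via wRw]
9. not q, w   [implies-rule on 8 (branches; this branch)]
Accessibility: uRu, uRv, uRw, vRv, wRw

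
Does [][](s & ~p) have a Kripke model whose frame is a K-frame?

1. [][](s & ~p), u

Satisfiable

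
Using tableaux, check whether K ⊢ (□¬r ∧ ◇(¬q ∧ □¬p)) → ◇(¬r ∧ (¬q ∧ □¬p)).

Valid in K

Tableau for the negation ¬((□¬r ∧ ◇(¬q ∧ □¬p)) → ◇(¬r ∧ (¬q ∧ □¬p))):
1. ¬((□¬r ∧ ◇(¬q ∧ □¬p)) → ◇(¬r ∧ (¬q ∧ □¬p))), w0
2. □¬r ∧ ◇(¬q ∧ □¬p), w0
3. ¬◇(¬r ∧ (¬q ∧ □¬p)), w0
4. □¬r, w0
5. ◇(¬q ∧ □¬p), w0
6. ¬q ∧ □¬p, w1
7. ¬q, w1
8. □¬p, w1
9. ¬(¬r ∧ (¬q ∧ □¬p)), w1
10. ¬r, w1
11. ¬(¬q ∧ □¬p), w1
12. ¬□¬p, w1
13. p, w2
14. ¬p, w2
Accessibility: w0Rw1, w1Rw2
Branch closes: p and ¬p both at w2.
Every branch of the negation's tableau closes; the branch above is one of them.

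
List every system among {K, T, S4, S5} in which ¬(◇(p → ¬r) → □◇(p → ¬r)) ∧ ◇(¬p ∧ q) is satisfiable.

S5-tableau for the formula:
1. ¬(◇(p → ¬r) → □◇(p → ¬r)) ∧ ◇(¬p ∧ q), w0
2. ¬(◇(p → ¬r) → □◇(p → ¬r)), w0   [∧-rule on 1]
3. ◇(¬p ∧ q), w0   [∧-rule on 1]
4. ◇(p → ¬r), w0   [¬→-rule on 2]
5. ¬□◇(p → ¬r), w0   [¬→-rule on 2]
6. ¬p ∧ q, w1   [◇-rule on 3: fresh world w1, w0Rw1]
7. ¬p, w1   [∧-rule on 6]
8. q, w1   [∧-rule on 6]
9. p → ¬r, w2   [◇-rule on 4: fresh world w2, w0Rw2]
10. ¬r, w2   [→-rule on 9 (branches; this branch)]
11. ¬◇(p → ¬r), w3   [¬□-rule on 5: fresh world w3, w0Rw3]
12. ¬(p → ¬r), w0   [¬◇-rule on 11 via w3Rw0]
13. p, w0   [¬→-rule on 12]
14. r, w0   [¬→-rule on 12]
15. ¬(p → ¬r), w1   [¬◇-rule on 11 via w3Rw1]
16. p, w1   [¬→-rule on 15]
17. r, w1   [¬→-rule on 15]
Accessibility: w0Rw0, w0Rw1, w0Rw2, w0Rw3, w1Rw0, w1Rw1, w1Rw2, w1Rw3, w2Rw0, w2Rw1, w2Rw2, w2Rw3, w3Rw0, w3Rw1, w3Rw2, w3Rw3
Branch closes: p and ¬p both at w1.
Every branch closes (one shown): unsatisfiable in S5.
S4-tableau for the formula:
1. ¬(◇(p → ¬r) → □◇(p → ¬r)) ∧ ◇(¬p ∧ q), w0
2. ¬(◇(p → ¬r) → □◇(p → ¬r)), w0   [∧-rule on 1]
3. ◇(¬p ∧ q), w0   [∧-rule on 1]
4. ◇(p → ¬r), w0   [¬→-rule on 2]
5. ¬□◇(p → ¬r), w0   [¬→-rule on 2]
6. ¬p ∧ q, w1   [◇-rule on 3: fresh world w1, w0Rw1]
7. ¬p, w1   [∧-rule on 6]
8. q, w1   [∧-rule on 6]
9. p → ¬r, w2   [◇-rule on 4: fresh world w2, w0Rw2]
10. ¬r, w2   [→-rule on 9 (branches; this branch)]
11. ¬◇(p → ¬r), w3   [¬□-rule on 5: fresh world w3, w0Rw3]
12. ¬(p → ¬r), w3   [¬◇-rule on 11 via w3Rw3]
13. p, w3   [¬→-rule on 12]
14. r, w3   [¬→-rule on 12]
Accessibility: w0Rw0, w0Rw1, w0Rw2, w0Rw3, w1Rw1, w2Rw2, w3Rw3
Complete open branch: satisfiable in S4, hence also in K, T (this S4-model is also a K-model and a T-model).

K, T, S4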